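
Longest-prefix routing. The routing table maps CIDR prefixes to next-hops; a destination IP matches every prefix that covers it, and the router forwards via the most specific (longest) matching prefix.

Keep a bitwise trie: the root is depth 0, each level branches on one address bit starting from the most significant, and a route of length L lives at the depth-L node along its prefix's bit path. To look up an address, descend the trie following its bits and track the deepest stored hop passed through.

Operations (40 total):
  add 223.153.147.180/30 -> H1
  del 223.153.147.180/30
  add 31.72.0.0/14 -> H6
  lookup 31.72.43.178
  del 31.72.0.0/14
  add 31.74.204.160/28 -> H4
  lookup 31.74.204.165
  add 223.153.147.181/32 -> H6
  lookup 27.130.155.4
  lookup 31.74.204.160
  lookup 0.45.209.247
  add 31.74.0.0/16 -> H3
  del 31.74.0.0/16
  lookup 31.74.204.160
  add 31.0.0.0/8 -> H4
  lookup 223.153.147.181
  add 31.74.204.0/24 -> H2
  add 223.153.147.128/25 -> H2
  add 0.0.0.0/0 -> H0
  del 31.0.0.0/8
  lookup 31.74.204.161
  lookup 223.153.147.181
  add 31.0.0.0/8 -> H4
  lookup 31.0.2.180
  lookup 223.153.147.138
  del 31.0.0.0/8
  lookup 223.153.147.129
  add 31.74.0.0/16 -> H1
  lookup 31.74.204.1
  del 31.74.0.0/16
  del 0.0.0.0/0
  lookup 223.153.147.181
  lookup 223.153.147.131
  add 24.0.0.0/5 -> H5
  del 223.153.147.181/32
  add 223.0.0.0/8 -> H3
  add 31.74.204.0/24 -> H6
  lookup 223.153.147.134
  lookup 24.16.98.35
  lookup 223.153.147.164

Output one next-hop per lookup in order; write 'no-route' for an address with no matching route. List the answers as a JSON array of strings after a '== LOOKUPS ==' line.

Trace:
  add 223.153.147.180/30 -> H1 at depth 30
  del 223.153.147.180/30 (clear depth 30)
  add 31.72.0.0/14 -> H6 at depth 14
  lookup 31.72.43.178: bits 00011111010010 walk d0:-→d1:-→d2:-→d3:-→d4:-→d5:-→d6:-→d7:-→d8:-→d9:-→d10:-→d11:-→d12:-→d13:-→d14:H6 -> H6
  del 31.72.0.0/14 (clear depth 14)
  add 31.74.204.160/28 -> H4 at depth 28
  lookup 31.74.204.165: bits 0001111101001010110011001010 walk d0:-→d1:-→d2:-→d3:-→d4:-→d5:-→d6:-→d7:-→d8:-→d9:-→d10:-→d11:-→d12:-→d13:-→d14:-→d15:-→d16:-→d17:-→d18:-→d19:-→d20:-→d21:-→d22:-→d23:-→d24:-→d25:-→d26:-→d27:-→d28:H4 -> H4
  add 223.153.147.181/32 -> H6 at depth 32
  lookup 27.130.155.4: bits 00011 walk d0:-→d1:-→d2:-→d3:-→d4:-→d5:- -> no-route
  lookup 31.74.204.160: bits 0001111101001010110011001010 walk d0:-→d1:-→d2:-→d3:-→d4:-→d5:-→d6:-→d7:-→d8:-→d9:-→d10:-→d11:-→d12:-→d13:-→d14:-→d15:-→d16:-→d17:-→d18:-→d19:-→d20:-→d21:-→d22:-→d23:-→d24:-→d25:-→d26:-→d27:-→d28:H4 -> H4
  lookup 0.45.209.247: bits 000 walk d0:-→d1:-→d2:-→d3:- -> no-route
  add 31.74.0.0/16 -> H3 at depth 16
  del 31.74.0.0/16 (clear depth 16)
  lookup 31.74.204.160: bits 0001111101001010110011001010 walk d0:-→d1:-→d2:-→d3:-→d4:-→d5:-→d6:-→d7:-→d8:-→d9:-→d10:-→d11:-→d12:-→d13:-→d14:-→d15:-→d16:-→d17:-→d18:-→d19:-→d20:-→d21:-→d22:-→d23:-→d24:-→d25:-→d26:-→d27:-→d28:H4 -> H4
  add 31.0.0.0/8 -> H4 at depth 8
  lookup 223.153.147.181: bits 11011111100110011001001110110101 walk d0:-→d1:-→d2:-→d3:-→d4:-→d5:-→d6:-→d7:-→d8:-→d9:-→d10:-→d11:-→d12:-→d13:-→d14:-→d15:-→d16:-→d17:-→d18:-→d19:-→d20:-→d21:-→d22:-→d23:-→d24:-→d25:-→d26:-→d27:-→d28:-→d29:-→d30:-→d31:-→d32:H6 -> H6
  add 31.74.204.0/24 -> H2 at depth 24
  add 223.153.147.128/25 -> H2 at depth 25
  add 0.0.0.0/0 -> H0 at depth 0
  del 31.0.0.0/8 (clear depth 8)
  lookup 31.74.204.161: bits 0001111101001010110011001010 walk d0:H0→d1:-→d2:-→d3:-→d4:-→d5:-→d6:-→d7:-→d8:-→d9:-→d10:-→d11:-→d12:-→d13:-→d14:-→d15:-→d16:-→d17:-→d18:-→d19:-→d20:-→d21:-→d22:-→d23:-→d24:H2→d25:-→d26:-→d27:-→d28:H4 -> H4
  lookup 223.153.147.181: bits 11011111100110011001001110110101 walk d0:H0→d1:-→d2:-→d3:-→d4:-→d5:-→d6:-→d7:-→d8:-→d9:-→d10:-→d11:-→d12:-→d13:-→d14:-→d15:-→d16:-→d17:-→d18:-→d19:-→d20:-→d21:-→d22:-→d23:-→d24:-→d25:H2→d26:-→d27:-→d28:-→d29:-→d30:-→d31:-→d32:H6 -> H6
  add 31.0.0.0/8 -> H4 at depth 8
  lookup 31.0.2.180: bits 000111110 walk d0:H0→d1:-→d2:-→d3:-→d4:-→d5:-→d6:-→d7:-→d8:H4→d9:- -> H4
  lookup 223.153.147.138: bits 11011111100110011001001110 walk d0:H0→d1:-→d2:-→d3:-→d4:-→d5:-→d6:-→d7:-→d8:-→d9:-→d10:-→d11:-→d12:-→d13:-→d14:-→d15:-→d16:-→d17:-→d18:-→d19:-→d20:-→d21:-→d22:-→d23:-→d24:-→d25:H2→d26:- -> H2
  del 31.0.0.0/8 (clear depth 8)
  lookup 223.153.147.129: bits 11011111100110011001001110 walk d0:H0→d1:-→d2:-→d3:-→d4:-→d5:-→d6:-→d7:-→d8:-→d9:-→d10:-→d11:-→d12:-→d13:-→d14:-→d15:-→d16:-→d17:-→d18:-→d19:-→d20:-→d21:-→d22:-→d23:-→d24:-→d25:H2→d26:- -> H2
  add 31.74.0.0/16 -> H1 at depth 16
  lookup 31.74.204.1: bits 000111110100101011001100 walk d0:H0→d1:-→d2:-→d3:-→d4:-→d5:-→d6:-→d7:-→d8:-→d9:-→d10:-→d11:-→d12:-→d13:-→d14:-→d15:-→d16:H1→d17:-→d18:-→d19:-→d20:-→d21:-→d22:-→d23:-→d24:H2 -> H2
  del 31.74.0.0/16 (clear depth 16)
  del 0.0.0.0/0 (clear depth 0)
  lookup 223.153.147.181: bits 11011111100110011001001110110101 walk d0:-→d1:-→d2:-→d3:-→d4:-→d5:-→d6:-→d7:-→d8:-→d9:-→d10:-→d11:-→d12:-→d13:-→d14:-→d15:-→d16:-→d17:-→d18:-→d19:-→d20:-→d21:-→d22:-→d23:-→d24:-→d25:H2→d26:-→d27:-→d28:-→d29:-→d30:-→d31:-→d32:H6 -> H6
  lookup 223.153.147.131: bits 11011111100110011001001110 walk d0:-→d1:-→d2:-→d3:-→d4:-→d5:-→d6:-→d7:-→d8:-→d9:-→d10:-→d11:-→d12:-→d13:-→d14:-→d15:-→d16:-→d17:-→d18:-→d19:-→d20:-→d21:-→d22:-→d23:-→d24:-→d25:H2→d26:- -> H2
  add 24.0.0.0/5 -> H5 at depth 5
  del 223.153.147.181/32 (clear depth 32)
  add 223.0.0.0/8 -> H3 at depth 8
  add 31.74.204.0/24 -> H6 at depth 24
  lookup 223.153.147.134: bits 11011111100110011001001110 walk d0:-→d1:-→d2:-→d3:-→d4:-→d5:-→d6:-→d7:-→d8:H3→d9:-→d10:-→d11:-→d12:-→d13:-→d14:-→d15:-→d16:-→d17:-→d18:-→d19:-→d20:-→d21:-→d22:-→d23:-→d24:-→d25:H2→d26:- -> H2
  lookup 24.16.98.35: bits 00011 walk d0:-→d1:-→d2:-→d3:-→d4:-→d5:H5 -> H5
  lookup 223.153.147.164: bits 110111111001100110010011101 walk d0:-→d1:-→d2:-→d3:-→d4:-→d5:-→d6:-→d7:-→d8:H3→d9:-→d10:-→d11:-→d12:-→d13:-→d14:-→d15:-→d16:-→d17:-→d18:-→d19:-→d20:-→d21:-→d22:-→d23:-→d24:-→d25:H2→d26:-→d27:- -> H2

== LOOKUPS ==
["H6","H4","no-route","H4","no-route","H4","H6","H4","H6","H4","H2","H2","H2","H6","H2","H2","H5","H2"]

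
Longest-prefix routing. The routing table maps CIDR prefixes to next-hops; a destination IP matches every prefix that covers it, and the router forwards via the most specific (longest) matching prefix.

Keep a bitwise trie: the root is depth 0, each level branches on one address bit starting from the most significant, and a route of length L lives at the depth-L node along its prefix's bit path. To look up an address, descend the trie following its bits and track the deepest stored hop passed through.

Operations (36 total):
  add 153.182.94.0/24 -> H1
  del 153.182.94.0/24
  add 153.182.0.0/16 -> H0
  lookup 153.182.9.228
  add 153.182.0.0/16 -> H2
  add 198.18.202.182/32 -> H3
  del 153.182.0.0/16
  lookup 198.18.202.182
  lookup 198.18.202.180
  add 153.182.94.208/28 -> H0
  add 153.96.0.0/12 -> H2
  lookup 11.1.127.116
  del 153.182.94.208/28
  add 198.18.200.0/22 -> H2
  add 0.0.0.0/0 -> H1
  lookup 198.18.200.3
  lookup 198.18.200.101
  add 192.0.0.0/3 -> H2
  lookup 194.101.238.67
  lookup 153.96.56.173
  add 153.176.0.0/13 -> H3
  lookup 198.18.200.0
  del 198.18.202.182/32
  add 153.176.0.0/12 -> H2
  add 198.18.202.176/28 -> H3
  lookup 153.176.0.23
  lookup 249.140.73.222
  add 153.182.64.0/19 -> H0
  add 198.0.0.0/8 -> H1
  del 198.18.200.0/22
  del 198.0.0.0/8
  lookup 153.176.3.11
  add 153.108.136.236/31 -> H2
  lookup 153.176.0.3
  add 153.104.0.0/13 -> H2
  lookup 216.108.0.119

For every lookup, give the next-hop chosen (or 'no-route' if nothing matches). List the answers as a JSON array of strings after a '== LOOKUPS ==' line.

Trace:
  + 153.182.94.0/24 (H1) depth=24
  del 153.182.94.0/24 (clear depth 24)
  + 153.182.0.0/16 (H0) depth=16
  ? 153.182.9.228  path d0:-→d1:-→d2:-→d3:-→d4:-→d5:-→d6:-→d7:-→d8:-→d9:-→d10:-→d11:-→d12:-→d13:-→d14:-→d15:-→d16:H0→d17:-  best=H0
  + 153.182.0.0/16 (H2) depth=16
  + 198.18.202.182/32 (H3) depth=32
  del 153.182.0.0/16 (clear depth 16)
  ? 198.18.202.182  path d0:-→d1:-→d2:-→d3:-→d4:-→d5:-→d6:-→d7:-→d8:-→d9:-→d10:-→d11:-→d12:-→d13:-→d14:-→d15:-→d16:-→d17:-→d18:-→d19:-→d20:-→d21:-→d22:-→d23:-→d24:-→d25:-→d26:-→d27:-→d28:-→d29:-→d30:-→d31:-→d32:H3  best=H3
  ? 198.18.202.180  path d0:-→d1:-→d2:-→d3:-→d4:-→d5:-→d6:-→d7:-→d8:-→d9:-→d10:-→d11:-→d12:-→d13:-→d14:-→d15:-→d16:-→d17:-→d18:-→d19:-→d20:-→d21:-→d22:-→d23:-→d24:-→d25:-→d26:-→d27:-→d28:-→d29:-→d30:-  best=no-route
  + 153.182.94.208/28 (H0) depth=28
  + 153.96.0.0/12 (H2) depth=12
  ? 11.1.127.116  path d0:-  best=no-route
  del 153.182.94.208/28 (clear depth 28)
  + 198.18.200.0/22 (H2) depth=22
  + 0.0.0.0/0 (H1) depth=0
  ? 198.18.200.3  path d0:H1→d1:-→d2:-→d3:-→d4:-→d5:-→d6:-→d7:-→d8:-→d9:-→d10:-→d11:-→d12:-→d13:-→d14:-→d15:-→d16:-→d17:-→d18:-→d19:-→d20:-→d21:-→d22:H2  best=H2
  ? 198.18.200.101  path d0:H1→d1:-→d2:-→d3:-→d4:-→d5:-→d6:-→d7:-→d8:-→d9:-→d10:-→d11:-→d12:-→d13:-→d14:-→d15:-→d16:-→d17:-→d18:-→d19:-→d20:-→d21:-→d22:H2  best=H2
  + 192.0.0.0/3 (H2) depth=3
  ? 194.101.238.67  path d0:H1→d1:-→d2:-→d3:H2→d4:-→d5:-  best=H2
  ? 153.96.56.173  path d0:H1→d1:-→d2:-→d3:-→d4:-→d5:-→d6:-→d7:-→d8:-→d9:-→d10:-→d11:-→d12:H2  best=H2
  + 153.176.0.0/13 (H3) depth=13
  ? 198.18.200.0  path d0:H1→d1:-→d2:-→d3:H2→d4:-→d5:-→d6:-→d7:-→d8:-→d9:-→d10:-→d11:-→d12:-→d13:-→d14:-→d15:-→d16:-→d17:-→d18:-→d19:-→d20:-→d21:-→d22:H2  best=H2
  del 198.18.202.182/32 (clear depth 32)
  + 153.176.0.0/12 (H2) depth=12
  + 198.18.202.176/28 (H3) depth=28
  ? 153.176.0.23  path d0:H1→d1:-→d2:-→d3:-→d4:-→d5:-→d6:-→d7:-→d8:-→d9:-→d10:-→d11:-→d12:H2→d13:H3  best=H3
  ? 249.140.73.222  path d0:H1→d1:-→d2:-  best=H1
  + 153.182.64.0/19 (H0) depth=19
  + 198.0.0.0/8 (H1) depth=8
  del 198.18.200.0/22 (clear depth 22)
  del 198.0.0.0/8 (clear depth 8)
  ? 153.176.3.11  path d0:H1→d1:-→d2:-→d3:-→d4:-→d5:-→d6:-→d7:-→d8:-→d9:-→d10:-→d11:-→d12:H2→d13:H3  best=H3
  + 153.108.136.236/31 (H2) depth=31
  ? 153.176.0.3  path d0:H1→d1:-→d2:-→d3:-→d4:-→d5:-→d6:-→d7:-→d8:-→d9:-→d10:-→d11:-→d12:H2→d13:H3  best=H3
  + 153.104.0.0/13 (H2) depth=13
  ? 216.108.0.119  path d0:H1→d1:-→d2:-→d3:H2  best=H2

== LOOKUPS ==
["H0","H3","no-route","no-route","H2","H2","H2","H2","H2","H3","H1","H3","H3","H2"]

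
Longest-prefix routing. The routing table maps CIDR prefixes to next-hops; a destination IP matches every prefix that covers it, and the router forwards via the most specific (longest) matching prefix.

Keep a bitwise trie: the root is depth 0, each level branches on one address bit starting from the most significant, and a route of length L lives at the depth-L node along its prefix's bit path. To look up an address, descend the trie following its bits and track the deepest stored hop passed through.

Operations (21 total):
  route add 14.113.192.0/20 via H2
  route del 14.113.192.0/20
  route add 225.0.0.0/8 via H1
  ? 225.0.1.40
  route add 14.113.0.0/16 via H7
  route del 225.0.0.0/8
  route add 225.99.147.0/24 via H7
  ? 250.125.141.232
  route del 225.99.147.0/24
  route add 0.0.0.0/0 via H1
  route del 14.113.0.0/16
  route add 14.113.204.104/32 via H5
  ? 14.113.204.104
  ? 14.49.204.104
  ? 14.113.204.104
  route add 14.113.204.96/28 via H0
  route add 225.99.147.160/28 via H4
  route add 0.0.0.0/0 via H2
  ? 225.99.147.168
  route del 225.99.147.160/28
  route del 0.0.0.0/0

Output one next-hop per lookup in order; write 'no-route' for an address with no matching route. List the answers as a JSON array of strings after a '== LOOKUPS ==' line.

Process each operation:
  + 14.113.192.0/20 (H2) depth=20
  del 14.113.192.0/20 (clear depth 20)
  + 225.0.0.0/8 (H1) depth=8
  Q 225.0.1.40: descend 11100001 ; hops seen [H1] ; pick H1
  + 14.113.0.0/16 (H7) depth=16
  del 225.0.0.0/8 (clear depth 8)
  + 225.99.147.0/24 (H7) depth=24
  Q 250.125.141.232: descend 111 ; hops seen [∅] ; pick no-route
  del 225.99.147.0/24 (clear depth 24)
  + 0.0.0.0/0 (H1) depth=0
  del 14.113.0.0/16 (clear depth 16)
  + 14.113.204.104/32 (H5) depth=32
  Q 14.113.204.104: descend 00001110011100011100110001101000 ; hops seen [H1,H5] ; pick H5
  Q 14.49.204.104: descend 000011100 ; hops seen [H1] ; pick H1
  Q 14.113.204.104: descend 00001110011100011100110001101000 ; hops seen [H1,H5] ; pick H5
  + 14.113.204.96/28 (H0) depth=28
  + 225.99.147.160/28 (H4) depth=28
  + 0.0.0.0/0 (H2) depth=0
  Q 225.99.147.168: descend 1110000101100011100100111010 ; hops seen [H2,H4] ; pick H4
  del 225.99.147.160/28 (clear depth 28)
  del 0.0.0.0/0 (clear depth 0)

== LOOKUPS ==
["H1","no-route","H5","H1","H5","H4"]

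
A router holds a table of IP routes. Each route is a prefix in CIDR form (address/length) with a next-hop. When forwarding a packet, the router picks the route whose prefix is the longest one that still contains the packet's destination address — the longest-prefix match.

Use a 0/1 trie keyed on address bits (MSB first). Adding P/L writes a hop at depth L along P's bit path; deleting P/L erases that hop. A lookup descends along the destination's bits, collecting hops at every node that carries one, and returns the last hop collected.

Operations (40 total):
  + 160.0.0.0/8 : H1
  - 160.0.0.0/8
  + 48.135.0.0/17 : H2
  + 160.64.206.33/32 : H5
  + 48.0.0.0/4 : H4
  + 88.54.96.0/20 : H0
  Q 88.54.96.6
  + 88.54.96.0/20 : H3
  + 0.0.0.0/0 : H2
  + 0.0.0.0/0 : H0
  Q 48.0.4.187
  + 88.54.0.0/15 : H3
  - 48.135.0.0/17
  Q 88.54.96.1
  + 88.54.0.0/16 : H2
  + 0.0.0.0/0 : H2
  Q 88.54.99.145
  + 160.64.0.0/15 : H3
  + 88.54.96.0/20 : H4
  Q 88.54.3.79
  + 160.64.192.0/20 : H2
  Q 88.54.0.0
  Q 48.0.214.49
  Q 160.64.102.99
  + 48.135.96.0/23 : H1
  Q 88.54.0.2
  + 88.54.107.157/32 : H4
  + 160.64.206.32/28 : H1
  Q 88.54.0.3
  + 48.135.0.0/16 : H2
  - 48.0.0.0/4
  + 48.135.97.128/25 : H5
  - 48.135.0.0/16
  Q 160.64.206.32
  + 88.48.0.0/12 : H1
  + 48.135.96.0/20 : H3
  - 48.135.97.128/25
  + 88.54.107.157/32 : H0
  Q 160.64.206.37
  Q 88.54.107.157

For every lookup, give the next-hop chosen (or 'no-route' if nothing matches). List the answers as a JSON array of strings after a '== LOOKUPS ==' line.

Process each operation:
  add 160.0.0.0/8 -> H1 at depth 8
  - 160.0.0.0/8 clear@8
  add 48.135.0.0/17 -> H2 at depth 17
  add 160.64.206.33/32 -> H5 at depth 32
  add 48.0.0.0/4 -> H4 at depth 4
  add 88.54.96.0/20 -> H0 at depth 20
  ? 88.54.96.6  path d0:-→d1:-→d2:-→d3:-→d4:-→d5:-→d6:-→d7:-→d8:-→d9:-→d10:-→d11:-→d12:-→d13:-→d14:-→d15:-→d16:-→d17:-→d18:-→d19:-→d20:H0  best=H0
  add 88.54.96.0/20 -> H3 at depth 20
  add 0.0.0.0/0 -> H2 at depth 0
  add 0.0.0.0/0 -> H0 at depth 0
  ? 48.0.4.187  path d0:H0→d1:-→d2:-→d3:-→d4:H4→d5:-→d6:-→d7:-→d8:-  best=H4
  add 88.54.0.0/15 -> H3 at depth 15
  - 48.135.0.0/17 clear@17
  ? 88.54.96.1  path d0:H0→d1:-→d2:-→d3:-→d4:-→d5:-→d6:-→d7:-→d8:-→d9:-→d10:-→d11:-→d12:-→d13:-→d14:-→d15:H3→d16:-→d17:-→d18:-→d19:-→d20:H3  best=H3
  add 88.54.0.0/16 -> H2 at depth 16
  add 0.0.0.0/0 -> H2 at depth 0
  ? 88.54.99.145  path d0:H2→d1:-→d2:-→d3:-→d4:-→d5:-→d6:-→d7:-→d8:-→d9:-→d10:-→d11:-→d12:-→d13:-→d14:-→d15:H3→d16:H2→d17:-→d18:-→d19:-→d20:H3  best=H3
  add 160.64.0.0/15 -> H3 at depth 15
  add 88.54.96.0/20 -> H4 at depth 20
  ? 88.54.3.79  path d0:H2→d1:-→d2:-→d3:-→d4:-→d5:-→d6:-→d7:-→d8:-→d9:-→d10:-→d11:-→d12:-→d13:-→d14:-→d15:H3→d16:H2→d17:-  best=H2
  add 160.64.192.0/20 -> H2 at depth 20
  ? 88.54.0.0  path d0:H2→d1:-→d2:-→d3:-→d4:-→d5:-→d6:-→d7:-→d8:-→d9:-→d10:-→d11:-→d12:-→d13:-→d14:-→d15:H3→d16:H2→d17:-  best=H2
  ? 48.0.214.49  path d0:H2→d1:-→d2:-→d3:-→d4:H4→d5:-→d6:-→d7:-→d8:-  best=H4
  ? 160.64.102.99  path d0:H2→d1:-→d2:-→d3:-→d4:-→d5:-→d6:-→d7:-→d8:-→d9:-→d10:-→d11:-→d12:-→d13:-→d14:-→d15:H3→d16:-  best=H3
  add 48.135.96.0/23 -> H1 at depth 23
  ? 88.54.0.2  path d0:H2→d1:-→d2:-→d3:-→d4:-→d5:-→d6:-→d7:-→d8:-→d9:-→d10:-→d11:-→d12:-→d13:-→d14:-→d15:H3→d16:H2→d17:-  best=H2
  add 88.54.107.157/32 -> H4 at depth 32
  add 160.64.206.32/28 -> H1 at depth 28
  ? 88.54.0.3  path d0:H2→d1:-→d2:-→d3:-→d4:-→d5:-→d6:-→d7:-→d8:-→d9:-→d10:-→d11:-→d12:-→d13:-→d14:-→d15:H3→d16:H2→d17:-  best=H2
  add 48.135.0.0/16 -> H2 at depth 16
  - 48.0.0.0/4 clear@4
  add 48.135.97.128/25 -> H5 at depth 25
  - 48.135.0.0/16 clear@16
  ? 160.64.206.32  path d0:H2→d1:-→d2:-→d3:-→d4:-→d5:-→d6:-→d7:-→d8:-→d9:-→d10:-→d11:-→d12:-→d13:-→d14:-→d15:H3→d16:-→d17:-→d18:-→d19:-→d20:H2→d21:-→d22:-→d23:-→d24:-→d25:-→d26:-→d27:-→d28:H1→d29:-→d30:-→d31:-  best=H1
  add 88.48.0.0/12 -> H1 at depth 12
  add 48.135.96.0/20 -> H3 at depth 20
  - 48.135.97.128/25 clear@25
  add 88.54.107.157/32 -> H0 at depth 32
  ? 160.64.206.37  path d0:H2→d1:-→d2:-→d3:-→d4:-→d5:-→d6:-→d7:-→d8:-→d9:-→d10:-→d11:-→d12:-→d13:-→d14:-→d15:H3→d16:-→d17:-→d18:-→d19:-→d20:H2→d21:-→d22:-→d23:-→d24:-→d25:-→d26:-→d27:-→d28:H1→d29:-  best=H1
  ? 88.54.107.157  path d0:H2→d1:-→d2:-→d3:-→d4:-→d5:-→d6:-→d7:-→d8:-→d9:-→d10:-→d11:-→d12:H1→d13:-→d14:-→d15:H3→d16:H2→d17:-→d18:-→d19:-→d20:H4→d21:-→d22:-→d23:-→d24:-→d25:-→d26:-→d27:-→d28:-→d29:-→d30:-→d31:-→d32:H0  best=H0

== LOOKUPS ==
["H0","H4","H3","H3","H2","H2","H4","H3","H2","H2","H1","H1","H0"]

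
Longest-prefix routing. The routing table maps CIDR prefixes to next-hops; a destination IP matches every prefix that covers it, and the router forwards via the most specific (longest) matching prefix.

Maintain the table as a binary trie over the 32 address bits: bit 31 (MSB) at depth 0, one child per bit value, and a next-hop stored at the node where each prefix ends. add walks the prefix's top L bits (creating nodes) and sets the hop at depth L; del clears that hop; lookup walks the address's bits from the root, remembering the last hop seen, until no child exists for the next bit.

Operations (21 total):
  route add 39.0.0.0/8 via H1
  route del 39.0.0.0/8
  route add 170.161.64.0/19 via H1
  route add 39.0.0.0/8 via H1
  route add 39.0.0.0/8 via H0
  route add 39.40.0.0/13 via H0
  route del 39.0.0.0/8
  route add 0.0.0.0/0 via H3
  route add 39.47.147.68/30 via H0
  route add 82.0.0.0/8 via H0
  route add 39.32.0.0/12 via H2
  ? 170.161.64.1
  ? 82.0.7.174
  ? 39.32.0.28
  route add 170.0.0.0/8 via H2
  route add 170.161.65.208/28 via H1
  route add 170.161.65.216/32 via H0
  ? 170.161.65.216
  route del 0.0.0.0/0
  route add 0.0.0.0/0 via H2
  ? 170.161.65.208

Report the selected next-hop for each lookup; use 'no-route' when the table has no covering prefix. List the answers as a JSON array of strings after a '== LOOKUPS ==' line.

Trace:
  add 39.0.0.0/8 -> H1 at depth 8
  del 39.0.0.0/8 (clear depth 8)
  add 170.161.64.0/19 -> H1 at depth 19
  add 39.0.0.0/8 -> H1 at depth 8
  add 39.0.0.0/8 -> H0 at depth 8
  add 39.40.0.0/13 -> H0 at depth 13
  del 39.0.0.0/8 (clear depth 8)
  add 0.0.0.0/0 -> H3 at depth 0
  add 39.47.147.68/30 -> H0 at depth 30
  add 82.0.0.0/8 -> H0 at depth 8
  add 39.32.0.0/12 -> H2 at depth 12
  Q 170.161.64.1: descend 1010101010100001010 ; hops seen [H3,H1] ; pick H1
  Q 82.0.7.174: descend 01010010 ; hops seen [H3,H0] ; pick H0
  Q 39.32.0.28: descend 001001110010 ; hops seen [H3,H2] ; pick H2
  add 170.0.0.0/8 -> H2 at depth 8
  add 170.161.65.208/28 -> H1 at depth 28
  add 170.161.65.216/32 -> H0 at depth 32
  Q 170.161.65.216: descend 10101010101000010100000111011000 ; hops seen [H3,H2,H1,H1,H0] ; pick H0
  del 0.0.0.0/0 (clear depth 0)
  add 0.0.0.0/0 -> H2 at depth 0
  Q 170.161.65.208: descend 1010101010100001010000011101 ; hops seen [H2,H2,H1,H1] ; pick H1

== LOOKUPS ==
["H1","H0","H2","H0","H1"]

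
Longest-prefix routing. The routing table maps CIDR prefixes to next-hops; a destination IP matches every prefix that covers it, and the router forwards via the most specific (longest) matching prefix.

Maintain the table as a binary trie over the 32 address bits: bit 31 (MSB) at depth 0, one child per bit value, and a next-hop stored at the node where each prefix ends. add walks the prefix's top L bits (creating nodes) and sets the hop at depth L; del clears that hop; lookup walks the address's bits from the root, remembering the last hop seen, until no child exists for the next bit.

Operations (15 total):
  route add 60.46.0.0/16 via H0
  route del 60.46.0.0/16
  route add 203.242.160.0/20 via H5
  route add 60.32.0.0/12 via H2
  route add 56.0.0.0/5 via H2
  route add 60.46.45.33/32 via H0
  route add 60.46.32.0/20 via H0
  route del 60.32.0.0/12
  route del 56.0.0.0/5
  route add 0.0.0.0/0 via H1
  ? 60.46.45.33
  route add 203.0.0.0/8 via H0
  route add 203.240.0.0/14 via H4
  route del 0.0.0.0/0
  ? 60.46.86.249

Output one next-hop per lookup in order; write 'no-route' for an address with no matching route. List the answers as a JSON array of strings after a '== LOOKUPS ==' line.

Apply in order:
  add 60.46.0.0/16 -> H0 at depth 16
  del 60.46.0.0/16 (clear depth 16)
  add 203.242.160.0/20 -> H5 at depth 20
  add 60.32.0.0/12 -> H2 at depth 12
  add 56.0.0.0/5 -> H2 at depth 5
  add 60.46.45.33/32 -> H0 at depth 32
  add 60.46.32.0/20 -> H0 at depth 20
  del 60.32.0.0/12 (clear depth 12)
  del 56.0.0.0/5 (clear depth 5)
  add 0.0.0.0/0 -> H1 at depth 0
  ? 60.46.45.33  path d0:H1→d1:-→d2:-→d3:-→d4:-→d5:-→d6:-→d7:-→d8:-→d9:-→d10:-→d11:-→d12:-→d13:-→d14:-→d15:-→d16:-→d17:-→d18:-→d19:-→d20:H0→d21:-→d22:-→d23:-→d24:-→d25:-→d26:-→d27:-→d28:-→d29:-→d30:-→d31:-→d32:H0  best=H0
  add 203.0.0.0/8 -> H0 at depth 8
  add 203.240.0.0/14 -> H4 at depth 14
  del 0.0.0.0/0 (clear depth 0)
  ? 60.46.86.249  path d0:-→d1:-→d2:-→d3:-→d4:-→d5:-→d6:-→d7:-→d8:-→d9:-→d10:-→d11:-→d12:-→d13:-→d14:-→d15:-→d16:-→d17:-  best=no-route

== LOOKUPS ==
["H0","no-route"]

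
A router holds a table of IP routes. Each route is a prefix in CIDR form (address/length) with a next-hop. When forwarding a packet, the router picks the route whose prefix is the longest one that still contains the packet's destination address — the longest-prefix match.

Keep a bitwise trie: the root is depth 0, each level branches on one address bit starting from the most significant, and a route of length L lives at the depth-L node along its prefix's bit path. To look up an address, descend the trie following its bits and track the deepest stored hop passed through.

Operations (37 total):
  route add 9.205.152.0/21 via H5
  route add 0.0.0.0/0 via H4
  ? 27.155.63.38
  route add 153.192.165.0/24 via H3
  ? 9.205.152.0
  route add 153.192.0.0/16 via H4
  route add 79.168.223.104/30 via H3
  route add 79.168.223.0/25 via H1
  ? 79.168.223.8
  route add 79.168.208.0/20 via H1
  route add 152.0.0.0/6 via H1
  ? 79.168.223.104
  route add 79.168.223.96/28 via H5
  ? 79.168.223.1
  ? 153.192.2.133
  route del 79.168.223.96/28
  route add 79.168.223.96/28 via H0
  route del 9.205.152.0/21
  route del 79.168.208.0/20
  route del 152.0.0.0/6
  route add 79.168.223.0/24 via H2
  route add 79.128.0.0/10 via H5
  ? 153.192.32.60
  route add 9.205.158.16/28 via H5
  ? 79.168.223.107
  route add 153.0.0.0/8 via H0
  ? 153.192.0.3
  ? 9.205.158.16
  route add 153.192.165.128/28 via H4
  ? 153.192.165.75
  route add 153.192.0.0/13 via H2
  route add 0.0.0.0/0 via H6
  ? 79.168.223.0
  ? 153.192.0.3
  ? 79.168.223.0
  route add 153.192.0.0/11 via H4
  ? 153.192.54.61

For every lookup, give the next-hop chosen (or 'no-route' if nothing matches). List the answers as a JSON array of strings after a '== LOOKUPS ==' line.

Process each operation:
  + 9.205.152.0/21 (H5) depth=21
  + 0.0.0.0/0 (H4) depth=0
  ? 27.155.63.38  path d0:H4→d1:-→d2:-→d3:-  best=H4
  + 153.192.165.0/24 (H3) depth=24
  ? 9.205.152.0  path d0:H4→d1:-→d2:-→d3:-→d4:-→d5:-→d6:-→d7:-→d8:-→d9:-→d10:-→d11:-→d12:-→d13:-→d14:-→d15:-→d16:-→d17:-→d18:-→d19:-→d20:-→d21:H5  best=H5
  + 153.192.0.0/16 (H4) depth=16
  + 79.168.223.104/30 (H3) depth=30
  + 79.168.223.0/25 (H1) depth=25
  ? 79.168.223.8  path d0:H4→d1:-→d2:-→d3:-→d4:-→d5:-→d6:-→d7:-→d8:-→d9:-→d10:-→d11:-→d12:-→d13:-→d14:-→d15:-→d16:-→d17:-→d18:-→d19:-→d20:-→d21:-→d22:-→d23:-→d24:-→d25:H1  best=H1
  + 79.168.208.0/20 (H1) depth=20
  + 152.0.0.0/6 (H1) depth=6
  ? 79.168.223.104  path d0:H4→d1:-→d2:-→d3:-→d4:-→d5:-→d6:-→d7:-→d8:-→d9:-→d10:-→d11:-→d12:-→d13:-→d14:-→d15:-→d16:-→d17:-→d18:-→d19:-→d20:H1→d21:-→d22:-→d23:-→d24:-→d25:H1→d26:-→d27:-→d28:-→d29:-→d30:H3  best=H3
  + 79.168.223.96/28 (H5) depth=28
  ? 79.168.223.1  path d0:H4→d1:-→d2:-→d3:-→d4:-→d5:-→d6:-→d7:-→d8:-→d9:-→d10:-→d11:-→d12:-→d13:-→d14:-→d15:-→d16:-→d17:-→d18:-→d19:-→d20:H1→d21:-→d22:-→d23:-→d24:-→d25:H1  best=H1
  ? 153.192.2.133  path d0:H4→d1:-→d2:-→d3:-→d4:-→d5:-→d6:H1→d7:-→d8:-→d9:-→d10:-→d11:-→d12:-→d13:-→d14:-→d15:-→d16:H4  best=H4
  - 79.168.223.96/28 clear@28
  + 79.168.223.96/28 (H0) depth=28
  - 9.205.152.0/21 clear@21
  - 79.168.208.0/20 clear@20
  - 152.0.0.0/6 clear@6
  + 79.168.223.0/24 (H2) depth=24
  + 79.128.0.0/10 (H5) depth=10
  ? 153.192.32.60  path d0:H4→d1:-→d2:-→d3:-→d4:-→d5:-→d6:-→d7:-→d8:-→d9:-→d10:-→d11:-→d12:-→d13:-→d14:-→d15:-→d16:H4  best=H4
  + 9.205.158.16/28 (H5) depth=28
  ? 79.168.223.107  path d0:H4→d1:-→d2:-→d3:-→d4:-→d5:-→d6:-→d7:-→d8:-→d9:-→d10:H5→d11:-→d12:-→d13:-→d14:-→d15:-→d16:-→d17:-→d18:-→d19:-→d20:-→d21:-→d22:-→d23:-→d24:H2→d25:H1→d26:-→d27:-→d28:H0→d29:-→d30:H3  best=H3
  + 153.0.0.0/8 (H0) depth=8
  ? 153.192.0.3  path d0:H4→d1:-→d2:-→d3:-→d4:-→d5:-→d6:-→d7:-→d8:H0→d9:-→d10:-→d11:-→d12:-→d13:-→d14:-→d15:-→d16:H4  best=H4
  ? 9.205.158.16  path d0:H4→d1:-→d2:-→d3:-→d4:-→d5:-→d6:-→d7:-→d8:-→d9:-→d10:-→d11:-→d12:-→d13:-→d14:-→d15:-→d16:-→d17:-→d18:-→d19:-→d20:-→d21:-→d22:-→d23:-→d24:-→d25:-→d26:-→d27:-→d28:H5  best=H5
  + 153.192.165.128/28 (H4) depth=28
  ? 153.192.165.75  path d0:H4→d1:-→d2:-→d3:-→d4:-→d5:-→d6:-→d7:-→d8:H0→d9:-→d10:-→d11:-→d12:-→d13:-→d14:-→d15:-→d16:H4→d17:-→d18:-→d19:-→d20:-→d21:-→d22:-→d23:-→d24:H3  best=H3
  + 153.192.0.0/13 (H2) depth=13
  + 0.0.0.0/0 (H6) depth=0
  ? 79.168.223.0  path d0:H6→d1:-→d2:-→d3:-→d4:-→d5:-→d6:-→d7:-→d8:-→d9:-→d10:H5→d11:-→d12:-→d13:-→d14:-→d15:-→d16:-→d17:-→d18:-→d19:-→d20:-→d21:-→d22:-→d23:-→d24:H2→d25:H1  best=H1
  ? 153.192.0.3  path d0:H6→d1:-→d2:-→d3:-→d4:-→d5:-→d6:-→d7:-→d8:H0→d9:-→d10:-→d11:-→d12:-→d13:H2→d14:-→d15:-→d16:H4  best=H4
  ? 79.168.223.0  path d0:H6→d1:-→d2:-→d3:-→d4:-→d5:-→d6:-→d7:-→d8:-→d9:-→d10:H5→d11:-→d12:-→d13:-→d14:-→d15:-→d16:-→d17:-→d18:-→d19:-→d20:-→d21:-→d22:-→d23:-→d24:H2→d25:H1  best=H1
  + 153.192.0.0/11 (H4) depth=11
  ? 153.192.54.61  path d0:H6→d1:-→d2:-→d3:-→d4:-→d5:-→d6:-→d7:-→d8:H0→d9:-→d10:-→d11:H4→d12:-→d13:H2→d14:-→d15:-→d16:H4  best=H4

== LOOKUPS ==
["H4","H5","H1","H3","H1","H4","H4","H3","H4","H5","H3","H1","H4","H1","H4"]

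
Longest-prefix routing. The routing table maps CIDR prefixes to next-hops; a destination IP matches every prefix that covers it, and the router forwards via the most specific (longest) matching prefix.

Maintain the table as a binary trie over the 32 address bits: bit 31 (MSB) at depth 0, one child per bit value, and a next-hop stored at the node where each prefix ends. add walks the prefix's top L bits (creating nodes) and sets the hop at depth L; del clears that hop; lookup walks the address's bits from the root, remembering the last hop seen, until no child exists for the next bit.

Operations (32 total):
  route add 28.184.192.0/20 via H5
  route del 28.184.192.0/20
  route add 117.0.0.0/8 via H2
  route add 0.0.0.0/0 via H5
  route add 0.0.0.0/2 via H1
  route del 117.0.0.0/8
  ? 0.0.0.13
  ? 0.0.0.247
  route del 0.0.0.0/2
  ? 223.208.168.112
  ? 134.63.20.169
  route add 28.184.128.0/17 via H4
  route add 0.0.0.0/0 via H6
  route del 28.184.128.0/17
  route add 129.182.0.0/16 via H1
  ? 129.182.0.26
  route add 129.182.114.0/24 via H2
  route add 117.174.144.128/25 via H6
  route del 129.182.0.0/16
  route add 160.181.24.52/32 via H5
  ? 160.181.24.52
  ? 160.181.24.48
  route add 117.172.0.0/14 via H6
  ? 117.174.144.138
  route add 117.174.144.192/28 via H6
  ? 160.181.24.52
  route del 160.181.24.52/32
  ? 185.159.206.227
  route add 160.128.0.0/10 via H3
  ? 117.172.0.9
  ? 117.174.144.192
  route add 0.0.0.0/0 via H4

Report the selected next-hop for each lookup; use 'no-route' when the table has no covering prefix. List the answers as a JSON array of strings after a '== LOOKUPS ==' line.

Trace:
  + 28.184.192.0/20 (H5) depth=20
  - 28.184.192.0/20 clear@20
  + 117.0.0.0/8 (H2) depth=8
  + 0.0.0.0/0 (H5) depth=0
  + 0.0.0.0/2 (H1) depth=2
  - 117.0.0.0/8 clear@8
  ? 0.0.0.13  path d0:H5→d1:-→d2:H1→d3:-  best=H1
  ? 0.0.0.247  path d0:H5→d1:-→d2:H1→d3:-  best=H1
  - 0.0.0.0/2 clear@2
  ? 223.208.168.112  path d0:H5  best=H5
  ? 134.63.20.169  path d0:H5  best=H5
  + 28.184.128.0/17 (H4) depth=17
  + 0.0.0.0/0 (H6) depth=0
  - 28.184.128.0/17 clear@17
  + 129.182.0.0/16 (H1) depth=16
  ? 129.182.0.26  path d0:H6→d1:-→d2:-→d3:-→d4:-→d5:-→d6:-→d7:-→d8:-→d9:-→d10:-→d11:-→d12:-→d13:-→d14:-→d15:-→d16:H1  best=H1
  + 129.182.114.0/24 (H2) depth=24
  + 117.174.144.128/25 (H6) depth=25
  - 129.182.0.0/16 clear@16
  + 160.181.24.52/32 (H5) depth=32
  ? 160.181.24.52  path d0:H6→d1:-→d2:-→d3:-→d4:-→d5:-→d6:-→d7:-→d8:-→d9:-→d10:-→d11:-→d12:-→d13:-→d14:-→d15:-→d16:-→d17:-→d18:-→d19:-→d20:-→d21:-→d22:-→d23:-→d24:-→d25:-→d26:-→d27:-→d28:-→d29:-→d30:-→d31:-→d32:H5  best=H5
  ? 160.181.24.48  path d0:H6→d1:-→d2:-→d3:-→d4:-→d5:-→d6:-→d7:-→d8:-→d9:-→d10:-→d11:-→d12:-→d13:-→d14:-→d15:-→d16:-→d17:-→d18:-→d19:-→d20:-→d21:-→d22:-→d23:-→d24:-→d25:-→d26:-→d27:-→d28:-→d29:-  best=H6
  + 117.172.0.0/14 (H6) depth=14
  ? 117.174.144.138  path d0:H6→d1:-→d2:-→d3:-→d4:-→d5:-→d6:-→d7:-→d8:-→d9:-→d10:-→d11:-→d12:-→d13:-→d14:H6→d15:-→d16:-→d17:-→d18:-→d19:-→d20:-→d21:-→d22:-→d23:-→d24:-→d25:H6  best=H6
  + 117.174.144.192/28 (H6) depth=28
  ? 160.181.24.52  path d0:H6→d1:-→d2:-→d3:-→d4:-→d5:-→d6:-→d7:-→d8:-→d9:-→d10:-→d11:-→d12:-→d13:-→d14:-→d15:-→d16:-→d17:-→d18:-→d19:-→d20:-→d21:-→d22:-→d23:-→d24:-→d25:-→d26:-→d27:-→d28:-→d29:-→d30:-→d31:-→d32:H5  best=H5
  - 160.181.24.52/32 clear@32
  ? 185.159.206.227  path d0:H6→d1:-→d2:-→d3:-  best=H6
  + 160.128.0.0/10 (H3) depth=10
  ? 117.172.0.9  path d0:H6→d1:-→d2:-→d3:-→d4:-→d5:-→d6:-→d7:-→d8:-→d9:-→d10:-→d11:-→d12:-→d13:-→d14:H6  best=H6
  ? 117.174.144.192  path d0:H6→d1:-→d2:-→d3:-→d4:-→d5:-→d6:-→d7:-→d8:-→d9:-→d10:-→d11:-→d12:-→d13:-→d14:H6→d15:-→d16:-→d17:-→d18:-→d19:-→d20:-→d21:-→d22:-→d23:-→d24:-→d25:H6→d26:-→d27:-→d28:H6  best=H6
  + 0.0.0.0/0 (H4) depth=0

== LOOKUPS ==
["H1","H1","H5","H5","H1","H5","H6","H6","H5","H6","H6","H6"]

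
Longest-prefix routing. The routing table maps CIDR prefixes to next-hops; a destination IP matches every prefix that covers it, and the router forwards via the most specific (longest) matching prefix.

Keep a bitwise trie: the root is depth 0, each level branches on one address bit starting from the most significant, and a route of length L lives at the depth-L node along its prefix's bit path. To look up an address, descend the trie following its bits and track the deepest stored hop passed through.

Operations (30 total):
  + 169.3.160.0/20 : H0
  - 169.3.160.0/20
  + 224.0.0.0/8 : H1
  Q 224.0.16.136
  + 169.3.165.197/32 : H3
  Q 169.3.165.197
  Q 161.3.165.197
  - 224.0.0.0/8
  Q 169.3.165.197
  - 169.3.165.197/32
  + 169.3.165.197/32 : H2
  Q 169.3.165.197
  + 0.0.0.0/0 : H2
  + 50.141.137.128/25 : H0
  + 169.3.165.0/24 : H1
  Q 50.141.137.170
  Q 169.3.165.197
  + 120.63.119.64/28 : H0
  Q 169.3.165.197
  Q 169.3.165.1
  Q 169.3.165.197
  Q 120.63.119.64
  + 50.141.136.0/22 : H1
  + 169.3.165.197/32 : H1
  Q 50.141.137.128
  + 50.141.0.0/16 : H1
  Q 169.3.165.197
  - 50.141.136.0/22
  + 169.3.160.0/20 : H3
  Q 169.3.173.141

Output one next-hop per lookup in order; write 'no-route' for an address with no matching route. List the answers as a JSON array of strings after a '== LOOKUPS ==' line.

Apply in order:
  add 169.3.160.0/20 -> H0 at depth 20
  del 169.3.160.0/20 (clear depth 20)
  add 224.0.0.0/8 -> H1 at depth 8
  ? 224.0.16.136  path d0:-→d1:-→d2:-→d3:-→d4:-→d5:-→d6:-→d7:-→d8:H1  best=H1
  add 169.3.165.197/32 -> H3 at depth 32
  ? 169.3.165.197  path d0:-→d1:-→d2:-→d3:-→d4:-→d5:-→d6:-→d7:-→d8:-→d9:-→d10:-→d11:-→d12:-→d13:-→d14:-→d15:-→d16:-→d17:-→d18:-→d19:-→d20:-→d21:-→d22:-→d23:-→d24:-→d25:-→d26:-→d27:-→d28:-→d29:-→d30:-→d31:-→d32:H3  best=H3
  ? 161.3.165.197  path d0:-→d1:-→d2:-→d3:-→d4:-  best=no-route
  del 224.0.0.0/8 (clear depth 8)
  ? 169.3.165.197  path d0:-→d1:-→d2:-→d3:-→d4:-→d5:-→d6:-→d7:-→d8:-→d9:-→d10:-→d11:-→d12:-→d13:-→d14:-→d15:-→d16:-→d17:-→d18:-→d19:-→d20:-→d21:-→d22:-→d23:-→d24:-→d25:-→d26:-→d27:-→d28:-→d29:-→d30:-→d31:-→d32:H3  best=H3
  del 169.3.165.197/32 (clear depth 32)
  add 169.3.165.197/32 -> H2 at depth 32
  ? 169.3.165.197  path d0:-→d1:-→d2:-→d3:-→d4:-→d5:-→d6:-→d7:-→d8:-→d9:-→d10:-→d11:-→d12:-→d13:-→d14:-→d15:-→d16:-→d17:-→d18:-→d19:-→d20:-→d21:-→d22:-→d23:-→d24:-→d25:-→d26:-→d27:-→d28:-→d29:-→d30:-→d31:-→d32:H2  best=H2
  add 0.0.0.0/0 -> H2 at depth 0
  add 50.141.137.128/25 -> H0 at depth 25
  add 169.3.165.0/24 -> H1 at depth 24
  ? 50.141.137.170  path d0:H2→d1:-→d2:-→d3:-→d4:-→d5:-→d6:-→d7:-→d8:-→d9:-→d10:-→d11:-→d12:-→d13:-→d14:-→d15:-→d16:-→d17:-→d18:-→d19:-→d20:-→d21:-→d22:-→d23:-→d24:-→d25:H0  best=H0
  ? 169.3.165.197  path d0:H2→d1:-→d2:-→d3:-→d4:-→d5:-→d6:-→d7:-→d8:-→d9:-→d10:-→d11:-→d12:-→d13:-→d14:-→d15:-→d16:-→d17:-→d18:-→d19:-→d20:-→d21:-→d22:-→d23:-→d24:H1→d25:-→d26:-→d27:-→d28:-→d29:-→d30:-→d31:-→d32:H2  best=H2
  add 120.63.119.64/28 -> H0 at depth 28
  ? 169.3.165.197  path d0:H2→d1:-→d2:-→d3:-→d4:-→d5:-→d6:-→d7:-→d8:-→d9:-→d10:-→d11:-→d12:-→d13:-→d14:-→d15:-→d16:-→d17:-→d18:-→d19:-→d20:-→d21:-→d22:-→d23:-→d24:H1→d25:-→d26:-→d27:-→d28:-→d29:-→d30:-→d31:-→d32:H2  best=H2
  ? 169.3.165.1  path d0:H2→d1:-→d2:-→d3:-→d4:-→d5:-→d6:-→d7:-→d8:-→d9:-→d10:-→d11:-→d12:-→d13:-→d14:-→d15:-→d16:-→d17:-→d18:-→d19:-→d20:-→d21:-→d22:-→d23:-→d24:H1  best=H1
  ? 169.3.165.197  path d0:H2→d1:-→d2:-→d3:-→d4:-→d5:-→d6:-→d7:-→d8:-→d9:-→d10:-→d11:-→d12:-→d13:-→d14:-→d15:-→d16:-→d17:-→d18:-→d19:-→d20:-→d21:-→d22:-→d23:-→d24:H1→d25:-→d26:-→d27:-→d28:-→d29:-→d30:-→d31:-→d32:H2  best=H2
  ? 120.63.119.64  path d0:H2→d1:-→d2:-→d3:-→d4:-→d5:-→d6:-→d7:-→d8:-→d9:-→d10:-→d11:-→d12:-→d13:-→d14:-→d15:-→d16:-→d17:-→d18:-→d19:-→d20:-→d21:-→d22:-→d23:-→d24:-→d25:-→d26:-→d27:-→d28:H0  best=H0
  add 50.141.136.0/22 -> H1 at depth 22
  add 169.3.165.197/32 -> H1 at depth 32
  ? 50.141.137.128  path d0:H2→d1:-→d2:-→d3:-→d4:-→d5:-→d6:-→d7:-→d8:-→d9:-→d10:-→d11:-→d12:-→d13:-→d14:-→d15:-→d16:-→d17:-→d18:-→d19:-→d20:-→d21:-→d22:H1→d23:-→d24:-→d25:H0  best=H0
  add 50.141.0.0/16 -> H1 at depth 16
  ? 169.3.165.197  path d0:H2→d1:-→d2:-→d3:-→d4:-→d5:-→d6:-→d7:-→d8:-→d9:-→d10:-→d11:-→d12:-→d13:-→d14:-→d15:-→d16:-→d17:-→d18:-→d19:-→d20:-→d21:-→d22:-→d23:-→d24:H1→d25:-→d26:-→d27:-→d28:-→d29:-→d30:-→d31:-→d32:H1  best=H1
  del 50.141.136.0/22 (clear depth 22)
  add 169.3.160.0/20 -> H3 at depth 20
  ? 169.3.173.141  path d0:H2→d1:-→d2:-→d3:-→d4:-→d5:-→d6:-→d7:-→d8:-→d9:-→d10:-→d11:-→d12:-→d13:-→d14:-→d15:-→d16:-→d17:-→d18:-→d19:-→d20:H3  best=H3

== LOOKUPS ==
["H1","H3","no-route","H3","H2","H0","H2","H2","H1","H2","H0","H0","H1","H3"]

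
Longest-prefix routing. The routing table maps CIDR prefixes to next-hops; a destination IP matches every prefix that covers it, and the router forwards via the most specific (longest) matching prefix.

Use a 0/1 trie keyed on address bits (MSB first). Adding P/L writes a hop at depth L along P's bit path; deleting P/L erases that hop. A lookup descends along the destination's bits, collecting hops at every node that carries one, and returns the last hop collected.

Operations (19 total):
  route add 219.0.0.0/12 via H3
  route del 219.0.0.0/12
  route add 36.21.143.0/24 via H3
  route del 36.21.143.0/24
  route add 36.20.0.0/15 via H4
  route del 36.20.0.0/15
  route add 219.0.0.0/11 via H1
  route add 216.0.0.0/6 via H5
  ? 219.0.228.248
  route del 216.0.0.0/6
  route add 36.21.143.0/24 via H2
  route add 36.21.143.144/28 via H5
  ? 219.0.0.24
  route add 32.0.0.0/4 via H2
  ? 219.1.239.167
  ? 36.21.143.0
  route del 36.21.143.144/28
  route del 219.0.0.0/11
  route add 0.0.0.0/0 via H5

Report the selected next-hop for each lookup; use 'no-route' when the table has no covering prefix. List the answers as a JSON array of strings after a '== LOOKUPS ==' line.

Trace:
  + 219.0.0.0/12 (H3) depth=12
  - 219.0.0.0/12 clear@12
  + 36.21.143.0/24 (H3) depth=24
  - 36.21.143.0/24 clear@24
  + 36.20.0.0/15 (H4) depth=15
  - 36.20.0.0/15 clear@15
  + 219.0.0.0/11 (H1) depth=11
  + 216.0.0.0/6 (H5) depth=6
  ? 219.0.228.248  path d0:-→d1:-→d2:-→d3:-→d4:-→d5:-→d6:H5→d7:-→d8:-→d9:-→d10:-→d11:H1→d12:-  best=H1
  - 216.0.0.0/6 clear@6
  + 36.21.143.0/24 (H2) depth=24
  + 36.21.143.144/28 (H5) depth=28
  ? 219.0.0.24  path d0:-→d1:-→d2:-→d3:-→d4:-→d5:-→d6:-→d7:-→d8:-→d9:-→d10:-→d11:H1→d12:-  best=H1
  + 32.0.0.0/4 (H2) depth=4
  ? 219.1.239.167  path d0:-→d1:-→d2:-→d3:-→d4:-→d5:-→d6:-→d7:-→d8:-→d9:-→d10:-→d11:H1→d12:-  best=H1
  ? 36.21.143.0  path d0:-→d1:-→d2:-→d3:-→d4:H2→d5:-→d6:-→d7:-→d8:-→d9:-→d10:-→d11:-→d12:-→d13:-→d14:-→d15:-→d16:-→d17:-→d18:-→d19:-→d20:-→d21:-→d22:-→d23:-→d24:H2  best=H2
  - 36.21.143.144/28 clear@28
  - 219.0.0.0/11 clear@11
  + 0.0.0.0/0 (H5) depth=0

== LOOKUPS ==
["H1","H1","H1","H2"]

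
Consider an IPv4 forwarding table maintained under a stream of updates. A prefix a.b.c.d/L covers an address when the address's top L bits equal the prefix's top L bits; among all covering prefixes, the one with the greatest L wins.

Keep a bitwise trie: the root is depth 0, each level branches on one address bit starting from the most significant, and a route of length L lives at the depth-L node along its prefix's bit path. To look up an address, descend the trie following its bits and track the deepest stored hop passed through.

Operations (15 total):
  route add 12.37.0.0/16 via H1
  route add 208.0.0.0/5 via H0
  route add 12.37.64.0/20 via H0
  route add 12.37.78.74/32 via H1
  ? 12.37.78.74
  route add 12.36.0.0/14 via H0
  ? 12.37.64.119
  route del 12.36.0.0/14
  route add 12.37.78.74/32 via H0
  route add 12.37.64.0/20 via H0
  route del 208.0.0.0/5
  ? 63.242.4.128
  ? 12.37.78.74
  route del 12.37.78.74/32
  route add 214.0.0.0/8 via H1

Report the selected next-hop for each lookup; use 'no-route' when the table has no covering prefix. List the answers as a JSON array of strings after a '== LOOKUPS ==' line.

Trace:
  + 12.37.0.0/16 (H1) depth=16
  + 208.0.0.0/5 (H0) depth=5
  + 12.37.64.0/20 (H0) depth=20
  + 12.37.78.74/32 (H1) depth=32
  lookup 12.37.78.74: bits 00001100001001010100111001001010 walk d0:-→d1:-→d2:-→d3:-→d4:-→d5:-→d6:-→d7:-→d8:-→d9:-→d10:-→d11:-→d12:-→d13:-→d14:-→d15:-→d16:H1→d17:-→d18:-→d19:-→d20:H0→d21:-→d22:-→d23:-→d24:-→d25:-→d26:-→d27:-→d28:-→d29:-→d30:-→d31:-→d32:H1 -> H1
  + 12.36.0.0/14 (H0) depth=14
  lookup 12.37.64.119: bits 00001100001001010100 walk d0:-→d1:-→d2:-→d3:-→d4:-→d5:-→d6:-→d7:-→d8:-→d9:-→d10:-→d11:-→d12:-→d13:-→d14:H0→d15:-→d16:H1→d17:-→d18:-→d19:-→d20:H0 -> H0
  - 12.36.0.0/14 clear@14
  + 12.37.78.74/32 (H0) depth=32
  + 12.37.64.0/20 (H0) depth=20
  - 208.0.0.0/5 clear@5
  lookup 63.242.4.128: bits 00 walk d0:-→d1:-→d2:- -> no-route
  lookup 12.37.78.74: bits 00001100001001010100111001001010 walk d0:-→d1:-→d2:-→d3:-→d4:-→d5:-→d6:-→d7:-→d8:-→d9:-→d10:-→d11:-→d12:-→d13:-→d14:-→d15:-→d16:H1→d17:-→d18:-→d19:-→d20:H0→d21:-→d22:-→d23:-→d24:-→d25:-→d26:-→d27:-→d28:-→d29:-→d30:-→d31:-→d32:H0 -> H0
  - 12.37.78.74/32 clear@32
  + 214.0.0.0/8 (H1) depth=8

== LOOKUPS ==
["H1","H0","no-route","H0"]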